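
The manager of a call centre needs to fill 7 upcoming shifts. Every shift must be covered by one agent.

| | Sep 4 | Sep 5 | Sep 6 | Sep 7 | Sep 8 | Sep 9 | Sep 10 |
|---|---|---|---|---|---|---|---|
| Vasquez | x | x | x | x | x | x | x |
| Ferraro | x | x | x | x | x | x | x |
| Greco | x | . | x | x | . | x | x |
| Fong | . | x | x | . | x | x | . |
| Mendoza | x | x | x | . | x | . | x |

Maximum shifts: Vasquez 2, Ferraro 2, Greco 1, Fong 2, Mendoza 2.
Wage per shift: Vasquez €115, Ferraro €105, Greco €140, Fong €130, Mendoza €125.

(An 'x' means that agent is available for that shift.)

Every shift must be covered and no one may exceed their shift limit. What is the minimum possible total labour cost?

€820

Picking the cheapest available agent for each shift independently would cost €735, but that ignores the shift limits.
An optimal schedule: Sep 4→Ferraro, Sep 5→Vasquez, Sep 6→Mendoza, Sep 7→Ferraro, Sep 8→Vasquez, Sep 9→Fong, Sep 10→Mendoza.
Total: 105 + 115 + 125 + 105 + 115 + 130 + 125 = €820.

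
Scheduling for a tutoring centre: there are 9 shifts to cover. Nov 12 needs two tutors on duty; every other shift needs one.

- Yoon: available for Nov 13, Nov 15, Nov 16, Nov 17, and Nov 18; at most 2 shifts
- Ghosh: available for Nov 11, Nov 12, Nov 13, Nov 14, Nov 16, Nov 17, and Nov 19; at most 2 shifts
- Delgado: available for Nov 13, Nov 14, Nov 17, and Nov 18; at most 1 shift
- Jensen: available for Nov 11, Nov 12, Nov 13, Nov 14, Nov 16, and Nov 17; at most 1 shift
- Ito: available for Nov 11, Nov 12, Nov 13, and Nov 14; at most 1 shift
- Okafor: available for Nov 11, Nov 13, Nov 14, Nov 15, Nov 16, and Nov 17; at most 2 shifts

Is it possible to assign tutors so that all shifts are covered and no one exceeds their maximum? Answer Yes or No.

Total capacity is 2+2+1+1+1+2 = 9 but 10 worker-slots are needed — infeasible.

No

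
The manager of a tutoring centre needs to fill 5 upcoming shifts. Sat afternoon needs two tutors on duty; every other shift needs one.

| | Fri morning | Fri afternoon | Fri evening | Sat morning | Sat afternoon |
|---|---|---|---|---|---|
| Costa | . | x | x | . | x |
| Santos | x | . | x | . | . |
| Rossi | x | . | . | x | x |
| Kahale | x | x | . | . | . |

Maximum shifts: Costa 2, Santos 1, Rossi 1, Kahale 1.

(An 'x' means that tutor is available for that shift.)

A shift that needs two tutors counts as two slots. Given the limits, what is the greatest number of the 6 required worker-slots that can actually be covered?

5

Total capacity across all tutors is 2+1+1+1 = 5, and 6 slots are needed, so at most 5 can be filled.
An assignment achieving 5: Fri morning→Kahale, Fri afternoon→Costa, Fri evening→Santos, Sat morning→Rossi, Sat afternoon→Costa.
Loads: Costa 2/2, Santos 1/1, Rossi 1/1, Kahale 1/1.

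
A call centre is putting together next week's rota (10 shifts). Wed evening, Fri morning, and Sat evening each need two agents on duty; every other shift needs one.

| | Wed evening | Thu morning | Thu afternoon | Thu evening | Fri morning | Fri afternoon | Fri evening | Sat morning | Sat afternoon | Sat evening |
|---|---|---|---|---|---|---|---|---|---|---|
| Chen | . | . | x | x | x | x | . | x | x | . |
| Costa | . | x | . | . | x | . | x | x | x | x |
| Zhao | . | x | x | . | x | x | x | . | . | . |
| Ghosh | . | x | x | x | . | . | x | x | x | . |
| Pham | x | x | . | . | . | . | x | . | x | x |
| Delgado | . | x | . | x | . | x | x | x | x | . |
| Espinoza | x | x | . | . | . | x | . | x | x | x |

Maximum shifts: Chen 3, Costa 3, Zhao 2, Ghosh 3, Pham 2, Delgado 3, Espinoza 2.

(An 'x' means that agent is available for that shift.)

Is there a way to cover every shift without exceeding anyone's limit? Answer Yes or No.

Yes

Wed evening can only be covered by Pham and Espinoza, so that assignment is forced.
One valid schedule: Wed evening→Pham+Espinoza, Thu morning→Zhao, Thu afternoon→Chen, Thu evening→Chen, Fri morning→Chen+Costa, Fri afternoon→Zhao, Fri evening→Costa, Sat morning→Ghosh, Sat afternoon→Ghosh, Sat evening→Costa+Pham.
Loads: Chen 3/3, Costa 3/3, Zhao 2/2, Ghosh 2/3, Pham 2/2, Delgado 0/3, Espinoza 1/2 — all within limits.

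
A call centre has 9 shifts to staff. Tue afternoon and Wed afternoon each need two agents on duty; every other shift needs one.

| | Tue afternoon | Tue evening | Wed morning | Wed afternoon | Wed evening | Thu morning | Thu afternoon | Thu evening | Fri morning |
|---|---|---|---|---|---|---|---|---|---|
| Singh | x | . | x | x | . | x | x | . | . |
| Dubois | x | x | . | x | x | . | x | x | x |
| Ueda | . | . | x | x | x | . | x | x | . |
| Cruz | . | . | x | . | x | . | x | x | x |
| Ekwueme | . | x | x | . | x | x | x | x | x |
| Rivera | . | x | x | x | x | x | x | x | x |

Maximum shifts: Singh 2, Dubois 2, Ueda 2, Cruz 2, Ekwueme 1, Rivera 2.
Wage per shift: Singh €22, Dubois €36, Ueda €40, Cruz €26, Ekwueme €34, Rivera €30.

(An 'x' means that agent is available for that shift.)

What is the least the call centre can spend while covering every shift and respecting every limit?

€342

Tue afternoon can only be covered by Singh and Dubois, so that assignment is forced.
Picking the cheapest available agent for each shift independently would cost €284, but that ignores the shift limits.
An optimal schedule: Tue afternoon→Singh+Dubois, Tue evening→Dubois, Wed morning→Ueda, Wed afternoon→Ueda+Rivera, Wed evening→Cruz, Thu morning→Singh, Thu afternoon→Rivera, Thu evening→Ekwueme, Fri morning→Cruz.
Total: 22 + 36 + 36 + 40 + 40 + 30 + 26 + 22 + 30 + 34 + 26 = €342.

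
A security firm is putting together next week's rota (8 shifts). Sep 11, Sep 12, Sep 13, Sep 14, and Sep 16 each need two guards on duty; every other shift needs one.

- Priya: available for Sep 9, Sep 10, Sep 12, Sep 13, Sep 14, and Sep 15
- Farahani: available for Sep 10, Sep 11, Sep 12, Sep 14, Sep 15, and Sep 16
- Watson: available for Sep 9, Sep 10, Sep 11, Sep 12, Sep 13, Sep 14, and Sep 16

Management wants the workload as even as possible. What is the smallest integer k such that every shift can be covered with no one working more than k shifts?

With 3 guards and 13 worker-slots to fill, someone must work at least ⌈13/3⌉ = 5 shifts, so k ≥ 5.
k = 5 works: Sep 9→Priya, Sep 10→Priya, Sep 11→Farahani+Watson, Sep 12→Priya+Farahani, Sep 13→Priya+Watson, Sep 14→Farahani+Watson, Sep 15→Priya, Sep 16→Farahani+Watson.
Loads: Priya 5, Farahani 4, Watson 4 — all ≤ 5.

5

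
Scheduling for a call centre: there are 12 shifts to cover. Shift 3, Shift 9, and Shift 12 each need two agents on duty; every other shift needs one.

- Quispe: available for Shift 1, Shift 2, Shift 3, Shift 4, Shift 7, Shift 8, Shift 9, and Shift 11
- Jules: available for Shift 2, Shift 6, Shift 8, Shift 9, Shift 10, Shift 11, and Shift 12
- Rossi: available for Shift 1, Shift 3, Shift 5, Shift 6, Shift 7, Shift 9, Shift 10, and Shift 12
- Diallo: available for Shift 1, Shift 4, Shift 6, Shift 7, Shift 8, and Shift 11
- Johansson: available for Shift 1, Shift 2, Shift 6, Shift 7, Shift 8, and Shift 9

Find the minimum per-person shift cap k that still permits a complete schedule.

3

With 5 agents and 15 worker-slots to fill, someone must work at least ⌈15/5⌉ = 3 shifts, so k ≥ 3.
k = 3 works: Shift 1→Diallo, Shift 2→Quispe, Shift 3→Quispe+Rossi, Shift 4→Quispe, Shift 5→Rossi, Shift 6→Diallo, Shift 7→Johansson, Shift 8→Johansson, Shift 9→Jules+Johansson, Shift 10→Jules, Shift 11→Diallo, Shift 12→Jules+Rossi.
Loads: Quispe 3, Jules 3, Rossi 3, Diallo 3, Johansson 3 — all ≤ 3.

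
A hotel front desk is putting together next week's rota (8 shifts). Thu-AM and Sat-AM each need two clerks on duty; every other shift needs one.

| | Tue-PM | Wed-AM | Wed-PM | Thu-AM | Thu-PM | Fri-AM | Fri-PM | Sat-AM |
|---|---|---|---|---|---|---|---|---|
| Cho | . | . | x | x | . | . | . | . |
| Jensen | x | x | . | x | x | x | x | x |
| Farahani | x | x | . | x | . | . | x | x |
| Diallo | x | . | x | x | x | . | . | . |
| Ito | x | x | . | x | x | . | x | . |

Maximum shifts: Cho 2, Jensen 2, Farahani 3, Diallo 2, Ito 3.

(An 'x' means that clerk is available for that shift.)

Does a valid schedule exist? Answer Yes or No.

Yes

Fri-AM can only be covered by Jensen, so that assignment is forced.
Sat-AM can only be covered by Jensen and Farahani, so that assignment is forced.
One valid schedule: Tue-PM→Diallo, Wed-AM→Farahani, Wed-PM→Cho, Thu-AM→Cho+Ito, Thu-PM→Diallo, Fri-AM→Jensen, Fri-PM→Farahani, Sat-AM→Jensen+Farahani.
Loads: Cho 2/2, Jensen 2/2, Farahani 3/3, Diallo 2/2, Ito 1/3 — all within limits.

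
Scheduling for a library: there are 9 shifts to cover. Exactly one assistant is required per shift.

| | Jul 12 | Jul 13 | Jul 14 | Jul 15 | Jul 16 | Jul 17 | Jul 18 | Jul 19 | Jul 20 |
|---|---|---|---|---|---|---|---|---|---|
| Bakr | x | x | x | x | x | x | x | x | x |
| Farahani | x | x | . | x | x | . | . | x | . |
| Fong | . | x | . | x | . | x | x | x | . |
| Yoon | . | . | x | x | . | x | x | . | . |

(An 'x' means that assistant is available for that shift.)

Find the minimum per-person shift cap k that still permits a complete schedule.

With 4 assistants and 9 worker-slots to fill, someone must work at least ⌈9/4⌉ = 3 shifts, so k ≥ 3.
k = 3 works: Jul 12→Bakr, Jul 13→Farahani, Jul 14→Bakr, Jul 15→Fong, Jul 16→Farahani, Jul 17→Fong, Jul 18→Fong, Jul 19→Farahani, Jul 20→Bakr.
Loads: Bakr 3, Farahani 3, Fong 3, Yoon 0 — all ≤ 3.

3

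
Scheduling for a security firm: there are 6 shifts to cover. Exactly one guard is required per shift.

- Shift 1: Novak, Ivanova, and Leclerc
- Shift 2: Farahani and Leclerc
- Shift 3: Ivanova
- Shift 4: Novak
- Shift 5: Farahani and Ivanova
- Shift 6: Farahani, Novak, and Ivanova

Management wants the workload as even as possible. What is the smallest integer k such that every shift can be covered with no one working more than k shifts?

2

With 4 guards and 6 worker-slots to fill, someone must work at least ⌈6/4⌉ = 2 shifts, so k ≥ 2.
k = 2 works: Shift 1→Novak, Shift 2→Farahani, Shift 3→Ivanova, Shift 4→Novak, Shift 5→Farahani, Shift 6→Ivanova.
Loads: Farahani 2, Novak 2, Ivanova 2, Leclerc 0 — all ≤ 2.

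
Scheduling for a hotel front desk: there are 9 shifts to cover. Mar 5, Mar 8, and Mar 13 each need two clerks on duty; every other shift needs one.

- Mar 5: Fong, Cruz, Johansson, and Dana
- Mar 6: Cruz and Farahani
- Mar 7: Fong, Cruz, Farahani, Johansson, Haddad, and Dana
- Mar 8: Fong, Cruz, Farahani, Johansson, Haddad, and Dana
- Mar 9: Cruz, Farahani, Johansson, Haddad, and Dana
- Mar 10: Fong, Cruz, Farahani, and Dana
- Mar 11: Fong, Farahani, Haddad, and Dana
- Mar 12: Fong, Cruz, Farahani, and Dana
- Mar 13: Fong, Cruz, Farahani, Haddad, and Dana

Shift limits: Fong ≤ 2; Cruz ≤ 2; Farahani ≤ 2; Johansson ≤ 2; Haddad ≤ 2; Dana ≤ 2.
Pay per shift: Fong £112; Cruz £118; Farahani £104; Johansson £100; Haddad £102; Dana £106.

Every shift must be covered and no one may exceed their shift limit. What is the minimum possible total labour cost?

Picking the cheapest available clerk for each shift independently would cost £1228, but that ignores the shift limits.
An optimal schedule: Mar 5→Johansson+Dana, Mar 6→Cruz, Mar 7→Farahani, Mar 8→Johansson+Haddad, Mar 9→Farahani, Mar 10→Fong, Mar 11→Fong, Mar 12→Cruz, Mar 13→Haddad+Dana.
Total: 100 + 106 + 118 + 104 + 100 + 102 + 104 + 112 + 112 + 118 + 102 + 106 = £1284.

£1284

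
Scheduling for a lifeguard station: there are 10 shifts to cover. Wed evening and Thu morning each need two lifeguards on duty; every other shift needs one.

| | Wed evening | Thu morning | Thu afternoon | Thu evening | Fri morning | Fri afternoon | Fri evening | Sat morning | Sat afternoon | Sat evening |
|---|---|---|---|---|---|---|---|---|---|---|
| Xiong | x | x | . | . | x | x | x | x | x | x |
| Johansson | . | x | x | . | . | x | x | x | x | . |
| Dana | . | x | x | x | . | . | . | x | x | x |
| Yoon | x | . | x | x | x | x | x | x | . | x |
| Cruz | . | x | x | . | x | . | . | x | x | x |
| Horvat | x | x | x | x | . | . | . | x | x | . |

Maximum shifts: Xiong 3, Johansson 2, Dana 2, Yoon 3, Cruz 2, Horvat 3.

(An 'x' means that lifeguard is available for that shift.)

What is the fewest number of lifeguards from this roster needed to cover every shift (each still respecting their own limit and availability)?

5

12 slots to fill and no one can take more than 3, so at least ⌈12/3⌉ = 4 lifeguards are needed.
Any 4 lifeguards together have capacity at most 3+3+3+2 = 11 < 12 slots, so 4 can never suffice.
Xiong, Johansson, Dana, Yoon, and Cruz alone can cover everything: Wed evening→Xiong+Yoon, Thu morning→Dana+Cruz, Thu afternoon→Johansson, Thu evening→Dana, Fri morning→Xiong, Fri afternoon→Xiong, Fri evening→Johansson, Sat morning→Yoon, Sat afternoon→Cruz, Sat evening→Yoon.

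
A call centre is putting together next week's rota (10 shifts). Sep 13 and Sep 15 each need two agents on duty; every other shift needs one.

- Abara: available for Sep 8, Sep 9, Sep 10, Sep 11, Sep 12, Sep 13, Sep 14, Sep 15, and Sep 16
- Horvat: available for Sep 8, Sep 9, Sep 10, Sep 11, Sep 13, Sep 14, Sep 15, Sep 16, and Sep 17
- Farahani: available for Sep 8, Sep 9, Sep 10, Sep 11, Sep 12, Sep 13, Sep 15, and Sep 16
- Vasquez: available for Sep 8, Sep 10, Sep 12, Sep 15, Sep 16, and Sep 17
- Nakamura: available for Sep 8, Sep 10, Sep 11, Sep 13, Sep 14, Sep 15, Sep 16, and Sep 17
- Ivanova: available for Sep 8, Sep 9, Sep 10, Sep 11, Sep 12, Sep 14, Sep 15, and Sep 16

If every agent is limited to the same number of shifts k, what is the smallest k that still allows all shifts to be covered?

2

With 6 agents and 12 worker-slots to fill, someone must work at least ⌈12/6⌉ = 2 shifts, so k ≥ 2.
k = 2 works: Sep 8→Vasquez, Sep 9→Abara, Sep 10→Vasquez, Sep 11→Farahani, Sep 12→Abara, Sep 13→Farahani+Nakamura, Sep 14→Horvat, Sep 15→Nakamura+Ivanova, Sep 16→Ivanova, Sep 17→Horvat.
Loads: Abara 2, Horvat 2, Farahani 2, Vasquez 2, Nakamura 2, Ivanova 2 — all ≤ 2.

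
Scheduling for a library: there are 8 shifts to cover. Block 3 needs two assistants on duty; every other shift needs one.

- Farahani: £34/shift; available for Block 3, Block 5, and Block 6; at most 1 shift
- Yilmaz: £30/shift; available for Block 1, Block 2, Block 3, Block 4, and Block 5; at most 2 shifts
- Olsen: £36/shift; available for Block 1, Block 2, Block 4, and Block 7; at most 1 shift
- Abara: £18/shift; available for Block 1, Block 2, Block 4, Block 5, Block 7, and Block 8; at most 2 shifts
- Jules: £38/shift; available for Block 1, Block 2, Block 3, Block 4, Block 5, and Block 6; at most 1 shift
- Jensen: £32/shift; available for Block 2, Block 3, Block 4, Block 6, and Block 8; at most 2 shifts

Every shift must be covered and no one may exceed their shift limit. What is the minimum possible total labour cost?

Picking the cheapest available assistant for each shift independently would cost £202, but that ignores the shift limits.
An optimal schedule: Block 1→Yilmaz, Block 2→Abara, Block 3→Jules+Jensen, Block 4→Jensen, Block 5→Yilmaz, Block 6→Farahani, Block 7→Olsen, Block 8→Abara.
Total: 30 + 18 + 38 + 32 + 32 + 30 + 34 + 36 + 18 = £268.

£268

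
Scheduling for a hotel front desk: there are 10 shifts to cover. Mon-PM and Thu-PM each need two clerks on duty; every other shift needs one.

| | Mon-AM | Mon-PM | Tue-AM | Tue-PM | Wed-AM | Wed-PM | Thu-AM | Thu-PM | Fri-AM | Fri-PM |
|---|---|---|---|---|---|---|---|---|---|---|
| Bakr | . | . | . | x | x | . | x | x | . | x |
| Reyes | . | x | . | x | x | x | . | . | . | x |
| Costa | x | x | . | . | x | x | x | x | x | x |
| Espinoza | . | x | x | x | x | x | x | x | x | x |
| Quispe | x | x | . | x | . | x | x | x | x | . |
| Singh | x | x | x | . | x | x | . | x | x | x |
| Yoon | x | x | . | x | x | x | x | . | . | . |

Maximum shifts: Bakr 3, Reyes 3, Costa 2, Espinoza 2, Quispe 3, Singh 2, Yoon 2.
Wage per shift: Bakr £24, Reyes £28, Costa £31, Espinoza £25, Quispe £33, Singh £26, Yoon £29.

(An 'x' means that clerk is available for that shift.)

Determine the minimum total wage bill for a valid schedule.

£316

Picking the cheapest available clerk for each shift independently would cost £297, but that ignores the shift limits.
An optimal schedule: Mon-AM→Singh, Mon-PM→Reyes+Yoon, Tue-AM→Espinoza, Tue-PM→Bakr, Wed-AM→Reyes, Wed-PM→Yoon, Thu-AM→Bakr, Thu-PM→Bakr+Singh, Fri-AM→Espinoza, Fri-PM→Reyes.
Total: 26 + 28 + 29 + 25 + 24 + 28 + 29 + 24 + 24 + 26 + 25 + 28 = £316.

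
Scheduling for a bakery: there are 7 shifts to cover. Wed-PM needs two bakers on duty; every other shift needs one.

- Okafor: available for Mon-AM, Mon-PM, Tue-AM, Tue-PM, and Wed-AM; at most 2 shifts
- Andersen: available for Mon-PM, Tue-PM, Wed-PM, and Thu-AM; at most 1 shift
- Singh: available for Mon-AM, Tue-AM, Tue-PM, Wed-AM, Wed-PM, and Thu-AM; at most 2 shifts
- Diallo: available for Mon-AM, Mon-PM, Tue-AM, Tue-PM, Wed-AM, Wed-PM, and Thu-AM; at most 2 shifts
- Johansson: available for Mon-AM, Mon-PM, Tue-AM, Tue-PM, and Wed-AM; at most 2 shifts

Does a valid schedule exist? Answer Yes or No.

Yes

One valid schedule: Mon-AM→Okafor, Mon-PM→Okafor, Tue-AM→Diallo, Tue-PM→Johansson, Wed-AM→Diallo, Wed-PM→Andersen+Singh, Thu-AM→Singh.
Loads: Okafor 2/2, Andersen 1/1, Singh 2/2, Diallo 2/2, Johansson 1/2 — all within limits.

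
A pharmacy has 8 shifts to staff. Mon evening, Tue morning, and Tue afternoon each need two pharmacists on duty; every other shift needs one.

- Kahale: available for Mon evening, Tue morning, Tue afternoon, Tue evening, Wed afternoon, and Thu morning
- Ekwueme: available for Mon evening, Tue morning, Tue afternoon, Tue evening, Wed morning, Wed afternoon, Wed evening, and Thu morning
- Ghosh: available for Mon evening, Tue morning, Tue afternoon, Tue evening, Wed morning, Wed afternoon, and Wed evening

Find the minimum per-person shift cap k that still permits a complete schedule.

With 3 pharmacists and 11 worker-slots to fill, someone must work at least ⌈11/3⌉ = 4 shifts, so k ≥ 4.
k = 4 works: Mon evening→Kahale+Ekwueme, Tue morning→Kahale+Ekwueme, Tue afternoon→Kahale+Ghosh, Tue evening→Ghosh, Wed morning→Ekwueme, Wed afternoon→Ghosh, Wed evening→Ekwueme, Thu morning→Kahale.
Loads: Kahale 4, Ekwueme 4, Ghosh 3 — all ≤ 4.

4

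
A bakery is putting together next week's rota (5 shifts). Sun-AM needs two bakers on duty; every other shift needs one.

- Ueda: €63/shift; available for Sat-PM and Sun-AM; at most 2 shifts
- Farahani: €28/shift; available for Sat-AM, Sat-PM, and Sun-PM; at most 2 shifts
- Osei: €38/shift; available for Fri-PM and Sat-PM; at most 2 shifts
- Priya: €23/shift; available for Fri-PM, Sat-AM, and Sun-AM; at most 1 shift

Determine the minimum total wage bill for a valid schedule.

Sun-AM can only be covered by Ueda and Priya, so that assignment is forced.
Sun-PM can only be covered by Farahani, so that assignment is forced.
Picking the cheapest available baker for each shift independently would cost €188, but that ignores the shift limits.
An optimal schedule: Fri-PM→Osei, Sat-AM→Farahani, Sat-PM→Osei, Sun-AM→Priya+Ueda, Sun-PM→Farahani.
Total: 38 + 28 + 38 + 23 + 63 + 28 = €218.

€218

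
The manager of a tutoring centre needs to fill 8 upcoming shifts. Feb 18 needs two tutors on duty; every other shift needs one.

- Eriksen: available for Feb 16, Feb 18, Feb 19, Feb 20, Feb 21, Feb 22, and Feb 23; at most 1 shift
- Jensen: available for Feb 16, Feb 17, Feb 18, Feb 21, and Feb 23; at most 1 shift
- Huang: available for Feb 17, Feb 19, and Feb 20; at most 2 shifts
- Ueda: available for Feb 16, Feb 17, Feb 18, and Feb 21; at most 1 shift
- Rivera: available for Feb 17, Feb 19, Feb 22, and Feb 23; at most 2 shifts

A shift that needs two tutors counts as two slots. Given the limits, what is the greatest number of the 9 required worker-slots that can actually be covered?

Total capacity across all tutors is 1+1+2+1+2 = 7, and 9 slots are needed, so at most 7 can be filled.
An assignment achieving 7: Feb 16→Jensen, Feb 17→Huang, Feb 18→Ueda, Feb 19→Huang, Feb 20→Eriksen, Feb 22→Rivera, Feb 23→Rivera.
Loads: Eriksen 1/1, Jensen 1/1, Huang 2/2, Ueda 1/1, Rivera 2/2.

7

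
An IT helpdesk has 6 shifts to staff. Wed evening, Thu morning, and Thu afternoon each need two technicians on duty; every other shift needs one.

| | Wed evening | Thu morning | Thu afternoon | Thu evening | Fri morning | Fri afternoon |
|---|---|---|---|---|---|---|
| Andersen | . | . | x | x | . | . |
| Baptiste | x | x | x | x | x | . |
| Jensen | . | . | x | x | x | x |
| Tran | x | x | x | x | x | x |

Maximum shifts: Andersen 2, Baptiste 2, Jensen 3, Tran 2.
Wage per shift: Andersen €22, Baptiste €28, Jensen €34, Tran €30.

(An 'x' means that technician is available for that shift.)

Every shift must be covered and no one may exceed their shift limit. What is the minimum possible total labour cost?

Wed evening can only be covered by Baptiste and Tran, so that assignment is forced.
Thu morning can only be covered by Baptiste and Tran, so that assignment is forced.
Picking the cheapest available technician for each shift independently would cost €246, but that ignores the shift limits.
An optimal schedule: Wed evening→Baptiste+Tran, Thu morning→Baptiste+Tran, Thu afternoon→Andersen+Jensen, Thu evening→Andersen, Fri morning→Jensen, Fri afternoon→Jensen.
Total: 28 + 30 + 28 + 30 + 22 + 34 + 22 + 34 + 34 = €262.

€262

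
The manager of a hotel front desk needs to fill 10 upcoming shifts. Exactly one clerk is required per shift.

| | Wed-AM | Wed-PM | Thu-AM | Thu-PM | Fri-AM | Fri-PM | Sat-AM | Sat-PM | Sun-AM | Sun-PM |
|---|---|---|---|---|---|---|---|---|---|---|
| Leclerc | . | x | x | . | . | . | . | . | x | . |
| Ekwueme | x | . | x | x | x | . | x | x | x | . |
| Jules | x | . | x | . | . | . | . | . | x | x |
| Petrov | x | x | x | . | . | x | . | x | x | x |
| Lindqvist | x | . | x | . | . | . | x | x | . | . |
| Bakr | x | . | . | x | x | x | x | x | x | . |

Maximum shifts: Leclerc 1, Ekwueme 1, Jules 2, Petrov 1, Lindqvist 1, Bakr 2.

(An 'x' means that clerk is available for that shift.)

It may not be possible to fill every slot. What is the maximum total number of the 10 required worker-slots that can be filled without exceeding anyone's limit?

8

Total capacity across all clerks is 1+1+2+1+1+2 = 8, and 10 slots are needed, so at most 8 can be filled.
An assignment achieving 8: Wed-AM→Jules, Wed-PM→Leclerc, Thu-PM→Ekwueme, Fri-AM→Bakr, Fri-PM→Petrov, Sat-AM→Lindqvist, Sat-PM→Bakr, Sun-PM→Jules.
Loads: Leclerc 1/1, Ekwueme 1/1, Jules 2/2, Petrov 1/1, Lindqvist 1/1, Bakr 2/2.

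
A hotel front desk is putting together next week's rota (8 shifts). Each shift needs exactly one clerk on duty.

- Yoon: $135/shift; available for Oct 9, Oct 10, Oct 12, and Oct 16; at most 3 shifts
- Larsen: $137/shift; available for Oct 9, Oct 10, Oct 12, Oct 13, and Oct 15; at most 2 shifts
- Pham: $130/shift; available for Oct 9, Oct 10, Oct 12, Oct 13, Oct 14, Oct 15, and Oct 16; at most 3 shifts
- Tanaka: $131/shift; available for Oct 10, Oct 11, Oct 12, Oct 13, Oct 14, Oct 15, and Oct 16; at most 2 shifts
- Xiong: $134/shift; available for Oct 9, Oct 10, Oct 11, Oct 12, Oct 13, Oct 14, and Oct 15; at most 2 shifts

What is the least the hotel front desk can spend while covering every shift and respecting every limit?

Picking the cheapest available clerk for each shift independently would cost $1041, but that ignores the shift limits.
An optimal schedule: Oct 9→Pham, Oct 10→Xiong, Oct 11→Tanaka, Oct 12→Yoon, Oct 13→Tanaka, Oct 14→Pham, Oct 15→Xiong, Oct 16→Pham.
Total: 130 + 134 + 131 + 135 + 131 + 130 + 134 + 130 = $1055.

$1055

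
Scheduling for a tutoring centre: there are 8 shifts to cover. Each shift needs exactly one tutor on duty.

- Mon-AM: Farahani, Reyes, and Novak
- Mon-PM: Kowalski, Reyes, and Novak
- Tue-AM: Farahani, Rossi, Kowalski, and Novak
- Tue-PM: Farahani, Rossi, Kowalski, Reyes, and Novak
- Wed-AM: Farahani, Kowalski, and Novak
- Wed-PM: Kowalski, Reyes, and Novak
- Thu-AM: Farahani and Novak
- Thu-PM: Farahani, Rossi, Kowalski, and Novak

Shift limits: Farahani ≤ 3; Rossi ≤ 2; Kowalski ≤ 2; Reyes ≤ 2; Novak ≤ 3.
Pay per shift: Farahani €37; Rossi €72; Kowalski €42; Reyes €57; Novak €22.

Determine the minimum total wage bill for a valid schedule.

Picking the cheapest available tutor for each shift independently would cost €176, but that ignores the shift limits.
An optimal schedule: Mon-AM→Novak, Mon-PM→Novak, Tue-AM→Farahani, Tue-PM→Kowalski, Wed-AM→Farahani, Wed-PM→Kowalski, Thu-AM→Novak, Thu-PM→Farahani.
Total: 22 + 22 + 37 + 42 + 37 + 42 + 22 + 37 = €261.

€261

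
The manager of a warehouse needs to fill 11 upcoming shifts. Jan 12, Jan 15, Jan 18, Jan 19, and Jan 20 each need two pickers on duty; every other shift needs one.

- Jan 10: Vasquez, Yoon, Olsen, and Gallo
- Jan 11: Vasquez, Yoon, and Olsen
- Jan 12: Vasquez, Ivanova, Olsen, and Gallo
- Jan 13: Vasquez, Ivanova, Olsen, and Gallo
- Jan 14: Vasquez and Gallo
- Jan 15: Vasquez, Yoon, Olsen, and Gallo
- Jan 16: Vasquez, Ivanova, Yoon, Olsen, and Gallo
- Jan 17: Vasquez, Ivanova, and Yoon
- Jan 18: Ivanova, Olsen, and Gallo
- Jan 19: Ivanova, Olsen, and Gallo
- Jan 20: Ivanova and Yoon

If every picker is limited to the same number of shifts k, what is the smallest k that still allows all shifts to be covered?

4

With 5 pickers and 16 worker-slots to fill, someone must work at least ⌈16/5⌉ = 4 shifts, so k ≥ 4.
k = 4 works: Jan 10→Vasquez, Jan 11→Vasquez, Jan 12→Olsen+Gallo, Jan 13→Ivanova, Jan 14→Vasquez, Jan 15→Yoon+Olsen, Jan 16→Yoon, Jan 17→Vasquez, Jan 18→Ivanova+Olsen, Jan 19→Ivanova+Olsen, Jan 20→Ivanova+Yoon.
Loads: Vasquez 4, Ivanova 4, Yoon 3, Olsen 4, Gallo 1 — all ≤ 4.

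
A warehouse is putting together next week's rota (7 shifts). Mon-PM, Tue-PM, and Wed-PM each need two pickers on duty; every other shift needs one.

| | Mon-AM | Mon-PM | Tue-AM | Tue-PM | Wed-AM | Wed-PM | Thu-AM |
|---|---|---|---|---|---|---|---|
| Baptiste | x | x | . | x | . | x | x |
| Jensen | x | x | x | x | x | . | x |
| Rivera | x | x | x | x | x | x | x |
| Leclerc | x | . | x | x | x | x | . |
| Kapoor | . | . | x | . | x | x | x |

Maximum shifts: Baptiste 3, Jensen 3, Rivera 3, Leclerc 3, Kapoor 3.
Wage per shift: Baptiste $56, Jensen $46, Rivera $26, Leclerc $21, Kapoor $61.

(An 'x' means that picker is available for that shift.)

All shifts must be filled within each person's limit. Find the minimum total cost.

$335

Picking the cheapest available picker for each shift independently would cost $255, but that ignores the shift limits.
An optimal schedule: Mon-AM→Leclerc, Mon-PM→Rivera+Jensen, Tue-AM→Leclerc, Tue-PM→Rivera+Jensen, Wed-AM→Leclerc, Wed-PM→Rivera+Baptiste, Thu-AM→Jensen.
Total: 21 + 26 + 46 + 21 + 26 + 46 + 21 + 26 + 56 + 46 = $335.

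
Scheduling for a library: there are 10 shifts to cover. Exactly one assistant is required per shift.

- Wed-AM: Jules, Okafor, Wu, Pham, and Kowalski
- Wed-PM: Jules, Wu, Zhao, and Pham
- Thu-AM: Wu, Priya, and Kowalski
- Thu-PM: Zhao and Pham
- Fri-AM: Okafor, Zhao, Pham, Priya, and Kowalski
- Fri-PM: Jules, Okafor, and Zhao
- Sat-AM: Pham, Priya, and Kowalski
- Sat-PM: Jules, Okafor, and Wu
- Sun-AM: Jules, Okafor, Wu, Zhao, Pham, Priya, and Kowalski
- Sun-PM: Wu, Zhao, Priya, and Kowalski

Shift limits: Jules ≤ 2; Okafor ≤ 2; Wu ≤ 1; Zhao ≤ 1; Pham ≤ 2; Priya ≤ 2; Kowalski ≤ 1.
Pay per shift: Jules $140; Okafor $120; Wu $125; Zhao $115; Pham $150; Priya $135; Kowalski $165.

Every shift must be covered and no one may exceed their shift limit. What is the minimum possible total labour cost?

$1330

Picking the cheapest available assistant for each shift independently would cost $1190, but that ignores the shift limits.
An optimal schedule: Wed-AM→Okafor, Wed-PM→Pham, Thu-AM→Wu, Thu-PM→Zhao, Fri-AM→Okafor, Fri-PM→Jules, Sat-AM→Pham, Sat-PM→Jules, Sun-AM→Priya, Sun-PM→Priya.
Total: 120 + 150 + 125 + 115 + 120 + 140 + 150 + 140 + 135 + 135 = $1330.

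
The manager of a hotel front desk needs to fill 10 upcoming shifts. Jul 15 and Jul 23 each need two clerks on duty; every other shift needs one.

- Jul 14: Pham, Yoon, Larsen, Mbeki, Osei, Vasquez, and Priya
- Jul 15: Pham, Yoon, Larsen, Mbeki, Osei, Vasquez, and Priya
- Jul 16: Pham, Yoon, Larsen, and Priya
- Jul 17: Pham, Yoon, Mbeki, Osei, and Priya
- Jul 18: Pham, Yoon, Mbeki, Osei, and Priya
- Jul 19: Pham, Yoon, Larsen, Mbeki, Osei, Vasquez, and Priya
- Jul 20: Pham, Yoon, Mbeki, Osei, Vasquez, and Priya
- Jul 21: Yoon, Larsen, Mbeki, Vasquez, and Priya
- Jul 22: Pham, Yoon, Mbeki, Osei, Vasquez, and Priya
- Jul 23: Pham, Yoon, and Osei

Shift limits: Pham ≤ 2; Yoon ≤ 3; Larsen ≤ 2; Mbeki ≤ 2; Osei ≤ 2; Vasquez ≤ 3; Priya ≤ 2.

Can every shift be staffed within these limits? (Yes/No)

Yes

One valid schedule: Jul 14→Larsen, Jul 15→Osei+Vasquez, Jul 16→Pham, Jul 17→Yoon, Jul 18→Yoon, Jul 19→Osei, Jul 20→Mbeki, Jul 21→Larsen, Jul 22→Mbeki, Jul 23→Pham+Yoon.
Loads: Pham 2/2, Yoon 3/3, Larsen 2/2, Mbeki 2/2, Osei 2/2, Vasquez 1/3, Priya 0/2 — all within limits.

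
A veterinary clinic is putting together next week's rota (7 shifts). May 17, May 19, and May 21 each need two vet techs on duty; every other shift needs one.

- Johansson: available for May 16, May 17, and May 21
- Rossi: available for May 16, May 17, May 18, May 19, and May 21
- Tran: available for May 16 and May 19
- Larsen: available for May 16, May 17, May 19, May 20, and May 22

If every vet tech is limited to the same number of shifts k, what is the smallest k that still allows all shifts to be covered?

With 4 vet techs and 10 worker-slots to fill, someone must work at least ⌈10/4⌉ = 3 shifts, so k ≥ 3.
k = 3 works: May 16→Johansson, May 17→Johansson+Rossi, May 18→Rossi, May 19→Tran+Larsen, May 20→Larsen, May 21→Johansson+Rossi, May 22→Larsen.
Loads: Johansson 3, Rossi 3, Tran 1, Larsen 3 — all ≤ 3.

3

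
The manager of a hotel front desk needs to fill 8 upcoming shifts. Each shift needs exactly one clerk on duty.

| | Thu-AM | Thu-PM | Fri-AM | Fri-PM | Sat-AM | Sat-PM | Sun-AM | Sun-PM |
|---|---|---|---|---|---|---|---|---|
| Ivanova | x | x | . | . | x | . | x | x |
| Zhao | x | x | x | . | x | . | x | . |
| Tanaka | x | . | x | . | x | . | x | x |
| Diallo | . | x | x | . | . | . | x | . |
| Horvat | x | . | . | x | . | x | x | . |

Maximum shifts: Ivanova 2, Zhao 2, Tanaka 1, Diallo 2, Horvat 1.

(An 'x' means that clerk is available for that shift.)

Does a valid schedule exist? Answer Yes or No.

No

Total capacity is 8 and 8 slots are needed, so capacity alone doesn't rule it out.
Shifts {Fri-PM, Sat-PM} need 2 worker-slots in total, but the clerks available for any of those shifts (Horvat) can supply at most 1 among them. So no valid schedule exists.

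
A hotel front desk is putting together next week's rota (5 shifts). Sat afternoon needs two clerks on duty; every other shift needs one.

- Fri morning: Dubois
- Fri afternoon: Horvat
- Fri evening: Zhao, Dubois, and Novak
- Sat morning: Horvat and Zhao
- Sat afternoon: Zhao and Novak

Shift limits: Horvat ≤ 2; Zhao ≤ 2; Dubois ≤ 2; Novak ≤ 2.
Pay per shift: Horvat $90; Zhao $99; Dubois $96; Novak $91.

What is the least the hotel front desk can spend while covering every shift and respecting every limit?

$557

Fri morning can only be covered by Dubois, so that assignment is forced.
Fri afternoon can only be covered by Horvat, so that assignment is forced.
Sat afternoon can only be covered by Zhao and Novak, so that assignment is forced.
Picking the cheapest available clerk for each shift independently would cost $557, and that bound is achievable.
An optimal schedule: Fri morning→Dubois, Fri afternoon→Horvat, Fri evening→Novak, Sat morning→Horvat, Sat afternoon→Novak+Zhao.
Total: 96 + 90 + 91 + 90 + 91 + 99 = $557.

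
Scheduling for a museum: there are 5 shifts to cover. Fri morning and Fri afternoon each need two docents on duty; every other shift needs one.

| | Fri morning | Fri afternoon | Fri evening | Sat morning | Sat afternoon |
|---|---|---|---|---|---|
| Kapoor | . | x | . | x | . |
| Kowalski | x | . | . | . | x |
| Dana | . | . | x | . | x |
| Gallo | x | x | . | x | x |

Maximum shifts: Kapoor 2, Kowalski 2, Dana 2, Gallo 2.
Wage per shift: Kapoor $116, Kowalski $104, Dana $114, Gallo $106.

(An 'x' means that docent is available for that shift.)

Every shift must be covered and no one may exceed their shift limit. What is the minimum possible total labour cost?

Fri morning can only be covered by Kowalski and Gallo, so that assignment is forced.
Fri afternoon can only be covered by Kapoor and Gallo, so that assignment is forced.
Fri evening can only be covered by Dana, so that assignment is forced.
Picking the cheapest available docent for each shift independently would cost $756, but that ignores the shift limits.
An optimal schedule: Fri morning→Kowalski+Gallo, Fri afternoon→Kapoor+Gallo, Fri evening→Dana, Sat morning→Kapoor, Sat afternoon→Kowalski.
Total: 104 + 106 + 116 + 106 + 114 + 116 + 104 = $766.

$766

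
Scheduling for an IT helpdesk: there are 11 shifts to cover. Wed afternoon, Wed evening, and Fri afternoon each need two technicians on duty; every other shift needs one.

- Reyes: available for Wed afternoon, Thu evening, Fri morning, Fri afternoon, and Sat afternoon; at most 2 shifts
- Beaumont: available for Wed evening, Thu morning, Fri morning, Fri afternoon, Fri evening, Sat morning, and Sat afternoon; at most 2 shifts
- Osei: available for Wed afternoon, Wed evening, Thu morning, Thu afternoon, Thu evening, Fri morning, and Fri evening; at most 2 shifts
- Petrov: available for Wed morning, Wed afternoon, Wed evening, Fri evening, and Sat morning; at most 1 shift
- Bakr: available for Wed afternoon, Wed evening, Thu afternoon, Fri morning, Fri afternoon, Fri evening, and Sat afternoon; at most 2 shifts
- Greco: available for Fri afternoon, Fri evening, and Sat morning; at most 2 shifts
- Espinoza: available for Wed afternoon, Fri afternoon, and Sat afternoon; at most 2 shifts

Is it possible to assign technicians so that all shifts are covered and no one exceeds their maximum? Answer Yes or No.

No

Total capacity is 2+2+2+1+2+2+2 = 13 but 14 worker-slots are needed — infeasible.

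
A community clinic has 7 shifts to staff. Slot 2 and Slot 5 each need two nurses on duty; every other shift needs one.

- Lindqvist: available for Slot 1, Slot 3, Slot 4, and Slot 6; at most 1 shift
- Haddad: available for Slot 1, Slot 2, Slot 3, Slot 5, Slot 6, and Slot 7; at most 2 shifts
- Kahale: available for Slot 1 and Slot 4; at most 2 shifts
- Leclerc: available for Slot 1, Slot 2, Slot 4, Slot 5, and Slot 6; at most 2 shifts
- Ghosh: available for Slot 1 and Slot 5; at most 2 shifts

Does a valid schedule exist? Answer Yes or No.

Total capacity is 9 and 9 slots are needed, so capacity alone doesn't rule it out.
Shifts {Slot 2, Slot 3, Slot 5, Slot 6, Slot 7} need 7 worker-slots in total, but the nurses available for any of those shifts (Lindqvist, Haddad, Leclerc, and Ghosh) can supply at most 6 among them. So no valid schedule exists.

No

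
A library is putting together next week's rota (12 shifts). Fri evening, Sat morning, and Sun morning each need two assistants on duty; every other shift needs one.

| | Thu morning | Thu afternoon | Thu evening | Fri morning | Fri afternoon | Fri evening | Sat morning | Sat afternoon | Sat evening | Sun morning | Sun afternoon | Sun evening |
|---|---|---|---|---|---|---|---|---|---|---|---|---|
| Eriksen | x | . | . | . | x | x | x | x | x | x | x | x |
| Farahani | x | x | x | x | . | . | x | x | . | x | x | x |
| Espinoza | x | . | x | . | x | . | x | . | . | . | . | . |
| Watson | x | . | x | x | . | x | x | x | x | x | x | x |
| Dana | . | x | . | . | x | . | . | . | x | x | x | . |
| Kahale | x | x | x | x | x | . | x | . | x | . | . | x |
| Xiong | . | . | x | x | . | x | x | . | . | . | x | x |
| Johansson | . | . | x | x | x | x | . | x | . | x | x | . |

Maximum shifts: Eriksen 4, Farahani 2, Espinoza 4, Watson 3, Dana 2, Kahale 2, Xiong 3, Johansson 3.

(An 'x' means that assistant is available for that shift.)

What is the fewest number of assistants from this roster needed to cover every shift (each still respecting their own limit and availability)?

5

15 slots to fill and no one can take more than 4, so at least ⌈15/4⌉ = 4 assistants are needed.
Any 4 assistants together have capacity at most 4+4+3+3 = 14 < 15 slots, so 4 can never suffice.
Eriksen, Farahani, Espinoza, Watson, and Dana alone can cover everything: Thu morning→Espinoza, Thu afternoon→Farahani, Thu evening→Espinoza, Fri morning→Farahani, Fri afternoon→Espinoza, Fri evening→Eriksen+Watson, Sat morning→Espinoza+Watson, Sat afternoon→Eriksen, Sat evening→Eriksen, Sun morning→Watson+Dana, Sun afternoon→Dana, Sun evening→Eriksen.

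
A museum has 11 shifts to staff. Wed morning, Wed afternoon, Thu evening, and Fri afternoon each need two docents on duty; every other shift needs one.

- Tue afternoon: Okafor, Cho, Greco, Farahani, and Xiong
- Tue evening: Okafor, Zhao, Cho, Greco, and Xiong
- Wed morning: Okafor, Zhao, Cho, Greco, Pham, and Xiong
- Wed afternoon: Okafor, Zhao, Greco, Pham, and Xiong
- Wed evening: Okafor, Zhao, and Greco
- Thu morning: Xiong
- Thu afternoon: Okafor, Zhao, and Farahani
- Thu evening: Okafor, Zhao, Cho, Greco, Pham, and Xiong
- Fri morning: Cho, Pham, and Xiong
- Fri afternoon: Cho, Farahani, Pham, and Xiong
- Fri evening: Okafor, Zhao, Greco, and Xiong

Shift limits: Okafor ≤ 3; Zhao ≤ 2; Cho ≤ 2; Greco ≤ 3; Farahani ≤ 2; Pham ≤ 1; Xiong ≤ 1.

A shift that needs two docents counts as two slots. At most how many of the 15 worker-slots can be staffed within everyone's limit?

Total capacity across all docents is 3+2+2+3+2+1+1 = 14, and 15 slots are needed, so at most 14 can be filled.
An assignment achieving 14: Tue afternoon→Farahani, Tue evening→Zhao, Wed morning→Greco+Pham, Wed afternoon→Zhao+Greco, Wed evening→Okafor, Thu morning→Xiong, Thu afternoon→Okafor, Thu evening→Greco, Fri morning→Cho, Fri afternoon→Cho+Farahani, Fri evening→Okafor.
Loads: Okafor 3/3, Zhao 2/2, Cho 2/2, Greco 3/3, Farahani 2/2, Pham 1/1, Xiong 1/1.

14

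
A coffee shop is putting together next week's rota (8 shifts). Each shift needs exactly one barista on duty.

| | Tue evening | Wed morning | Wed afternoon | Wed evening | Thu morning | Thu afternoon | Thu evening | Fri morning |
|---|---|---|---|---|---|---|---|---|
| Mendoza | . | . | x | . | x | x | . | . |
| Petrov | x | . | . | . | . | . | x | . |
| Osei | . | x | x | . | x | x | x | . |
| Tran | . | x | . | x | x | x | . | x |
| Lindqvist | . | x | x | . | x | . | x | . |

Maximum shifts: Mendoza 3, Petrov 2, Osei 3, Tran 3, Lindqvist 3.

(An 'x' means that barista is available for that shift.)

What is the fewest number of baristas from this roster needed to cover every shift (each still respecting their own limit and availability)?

8 slots to fill and no one can take more than 3, so at least ⌈8/3⌉ = 3 baristas are needed.
Mendoza, Petrov, and Tran alone can cover everything: Tue evening→Petrov, Wed morning→Tran, Wed afternoon→Mendoza, Wed evening→Tran, Thu morning→Mendoza, Thu afternoon→Mendoza, Thu evening→Petrov, Fri morning→Tran.

3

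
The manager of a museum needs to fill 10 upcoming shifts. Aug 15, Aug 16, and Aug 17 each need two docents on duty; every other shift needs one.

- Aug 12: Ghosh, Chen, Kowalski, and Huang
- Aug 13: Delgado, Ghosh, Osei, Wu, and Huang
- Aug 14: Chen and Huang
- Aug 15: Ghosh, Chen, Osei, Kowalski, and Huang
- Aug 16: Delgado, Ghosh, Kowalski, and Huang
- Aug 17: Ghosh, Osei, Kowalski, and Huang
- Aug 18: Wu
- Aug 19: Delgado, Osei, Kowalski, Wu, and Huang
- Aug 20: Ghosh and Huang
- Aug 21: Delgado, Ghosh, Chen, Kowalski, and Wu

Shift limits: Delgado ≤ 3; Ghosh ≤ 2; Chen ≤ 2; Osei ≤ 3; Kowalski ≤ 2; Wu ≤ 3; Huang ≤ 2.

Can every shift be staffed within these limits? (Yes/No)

Aug 18 can only be covered by Wu, so that assignment is forced.
One valid schedule: Aug 12→Ghosh, Aug 13→Delgado, Aug 14→Chen, Aug 15→Chen+Osei, Aug 16→Kowalski+Huang, Aug 17→Osei+Kowalski, Aug 18→Wu, Aug 19→Delgado, Aug 20→Ghosh, Aug 21→Delgado.
Loads: Delgado 3/3, Ghosh 2/2, Chen 2/2, Osei 2/3, Kowalski 2/2, Wu 1/3, Huang 1/2 — all within limits.

Yes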